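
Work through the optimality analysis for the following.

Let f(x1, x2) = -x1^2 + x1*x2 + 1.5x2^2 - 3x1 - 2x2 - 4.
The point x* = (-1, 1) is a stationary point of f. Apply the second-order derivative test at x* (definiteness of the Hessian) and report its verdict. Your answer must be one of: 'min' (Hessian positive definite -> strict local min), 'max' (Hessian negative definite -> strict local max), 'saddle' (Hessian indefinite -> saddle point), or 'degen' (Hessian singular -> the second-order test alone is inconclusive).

Compute the Hessian H = grad^2 f:
  H = [[-2, 1], [1, 3]]
Verify stationarity: grad f(x*) = H x* + g = (0, 0).
Eigenvalues of H: -2.1926, 3.1926.
Eigenvalues have mixed signs, so H is indefinite -> x* is a saddle point.

saddle


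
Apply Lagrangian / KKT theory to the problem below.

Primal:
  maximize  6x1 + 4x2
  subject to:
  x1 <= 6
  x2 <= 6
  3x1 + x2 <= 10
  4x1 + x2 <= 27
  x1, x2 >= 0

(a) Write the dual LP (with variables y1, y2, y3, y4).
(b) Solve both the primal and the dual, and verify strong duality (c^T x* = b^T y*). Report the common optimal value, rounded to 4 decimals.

The standard primal-dual pair for 'max c^T x s.t. A x <= b, x >= 0' is:
  Dual:  min b^T y  s.t.  A^T y >= c,  y >= 0.

So the dual LP is:
  minimize  6y1 + 6y2 + 10y3 + 27y4
  subject to:
    y1 + 3y3 + 4y4 >= 6
    y2 + y3 + y4 >= 4
    y1, y2, y3, y4 >= 0

Solving the primal: x* = (1.3333, 6).
  primal value c^T x* = 32.
Solving the dual: y* = (0, 2, 2, 0).
  dual value b^T y* = 32.
Strong duality: c^T x* = b^T y*. Confirmed.

32


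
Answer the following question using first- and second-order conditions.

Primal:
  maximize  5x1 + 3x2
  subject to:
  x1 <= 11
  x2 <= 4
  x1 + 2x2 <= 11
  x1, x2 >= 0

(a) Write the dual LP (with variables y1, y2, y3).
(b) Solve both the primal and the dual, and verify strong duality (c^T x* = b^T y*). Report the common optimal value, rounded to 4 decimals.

The standard primal-dual pair for 'max c^T x s.t. A x <= b, x >= 0' is:
  Dual:  min b^T y  s.t.  A^T y >= c,  y >= 0.

So the dual LP is:
  minimize  11y1 + 4y2 + 11y3
  subject to:
    y1 + y3 >= 5
    y2 + 2y3 >= 3
    y1, y2, y3 >= 0

Solving the primal: x* = (11, 0).
  primal value c^T x* = 55.
Solving the dual: y* = (3.5, 0, 1.5).
  dual value b^T y* = 55.
Strong duality: c^T x* = b^T y*. Confirmed.

55


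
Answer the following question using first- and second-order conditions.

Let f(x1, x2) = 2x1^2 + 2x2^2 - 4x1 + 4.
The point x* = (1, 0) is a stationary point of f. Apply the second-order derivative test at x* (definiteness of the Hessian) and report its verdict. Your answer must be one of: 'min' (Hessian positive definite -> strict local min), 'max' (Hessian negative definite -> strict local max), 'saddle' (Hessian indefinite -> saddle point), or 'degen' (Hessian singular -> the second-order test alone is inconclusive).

Compute the Hessian H = grad^2 f:
  H = [[4, 0], [0, 4]]
Verify stationarity: grad f(x*) = H x* + g = (0, 0).
Eigenvalues of H: 4, 4.
Both eigenvalues > 0, so H is positive definite -> x* is a strict local min.

min


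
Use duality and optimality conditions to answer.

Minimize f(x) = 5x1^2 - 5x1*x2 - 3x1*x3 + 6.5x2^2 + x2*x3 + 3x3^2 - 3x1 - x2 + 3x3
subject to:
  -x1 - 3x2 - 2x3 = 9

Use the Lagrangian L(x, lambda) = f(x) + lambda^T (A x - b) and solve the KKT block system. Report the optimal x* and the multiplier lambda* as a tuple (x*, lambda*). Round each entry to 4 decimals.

Form the Lagrangian:
  L(x, lambda) = (1/2) x^T Q x + c^T x + lambda^T (A x - b)
Stationarity (grad_x L = 0): Q x + c + A^T lambda = 0.
Primal feasibility: A x = b.

This gives the KKT block system:
  [ Q   A^T ] [ x     ]   [-c ]
  [ A    0  ] [ lambda ] = [ b ]

Solving the linear system:
  x*      = (-1.2846, -1.1065, -2.1979)
  lambda* = (-3.7199)
  f(x*)   = 15.9231

x* = (-1.2846, -1.1065, -2.1979), lambda* = (-3.7199)


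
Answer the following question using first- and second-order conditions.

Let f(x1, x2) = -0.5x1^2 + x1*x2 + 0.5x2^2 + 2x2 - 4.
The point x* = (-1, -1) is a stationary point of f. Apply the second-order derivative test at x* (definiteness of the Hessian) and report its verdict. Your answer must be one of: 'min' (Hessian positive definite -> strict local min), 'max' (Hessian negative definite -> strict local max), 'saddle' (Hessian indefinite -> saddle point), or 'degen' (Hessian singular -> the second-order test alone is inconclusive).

Compute the Hessian H = grad^2 f:
  H = [[-1, 1], [1, 1]]
Verify stationarity: grad f(x*) = H x* + g = (0, 0).
Eigenvalues of H: -1.4142, 1.4142.
Eigenvalues have mixed signs, so H is indefinite -> x* is a saddle point.

saddle


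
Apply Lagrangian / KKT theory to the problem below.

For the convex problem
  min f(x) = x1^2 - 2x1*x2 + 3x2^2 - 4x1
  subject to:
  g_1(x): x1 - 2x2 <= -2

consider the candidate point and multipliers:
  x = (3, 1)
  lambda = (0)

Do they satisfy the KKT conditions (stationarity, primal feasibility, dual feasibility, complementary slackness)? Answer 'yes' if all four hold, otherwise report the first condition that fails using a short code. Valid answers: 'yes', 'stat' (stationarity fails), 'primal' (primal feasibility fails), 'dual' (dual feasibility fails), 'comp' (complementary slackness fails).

Gradient of f: grad f(x) = Q x + c = (0, 0)
Constraint values g_i(x) = a_i^T x - b_i:
  g_1((3, 1)) = 3
Stationarity residual: grad f(x) + sum_i lambda_i a_i = (0, 0)
  -> stationarity OK
Primal feasibility (all g_i <= 0): FAILS
Dual feasibility (all lambda_i >= 0): OK
Complementary slackness (lambda_i * g_i(x) = 0 for all i): OK

Verdict: the first failing condition is primal_feasibility -> primal.

primal


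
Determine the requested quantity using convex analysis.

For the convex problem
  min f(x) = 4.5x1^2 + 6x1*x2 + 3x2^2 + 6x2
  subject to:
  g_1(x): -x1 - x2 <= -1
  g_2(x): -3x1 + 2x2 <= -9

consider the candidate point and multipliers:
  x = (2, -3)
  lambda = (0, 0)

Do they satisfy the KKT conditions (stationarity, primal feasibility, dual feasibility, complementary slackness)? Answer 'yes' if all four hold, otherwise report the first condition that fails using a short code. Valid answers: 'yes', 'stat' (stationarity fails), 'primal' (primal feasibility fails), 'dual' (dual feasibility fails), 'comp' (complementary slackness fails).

Gradient of f: grad f(x) = Q x + c = (0, 0)
Constraint values g_i(x) = a_i^T x - b_i:
  g_1((2, -3)) = 2
  g_2((2, -3)) = -3
Stationarity residual: grad f(x) + sum_i lambda_i a_i = (0, 0)
  -> stationarity OK
Primal feasibility (all g_i <= 0): FAILS
Dual feasibility (all lambda_i >= 0): OK
Complementary slackness (lambda_i * g_i(x) = 0 for all i): OK

Verdict: the first failing condition is primal_feasibility -> primal.

primal


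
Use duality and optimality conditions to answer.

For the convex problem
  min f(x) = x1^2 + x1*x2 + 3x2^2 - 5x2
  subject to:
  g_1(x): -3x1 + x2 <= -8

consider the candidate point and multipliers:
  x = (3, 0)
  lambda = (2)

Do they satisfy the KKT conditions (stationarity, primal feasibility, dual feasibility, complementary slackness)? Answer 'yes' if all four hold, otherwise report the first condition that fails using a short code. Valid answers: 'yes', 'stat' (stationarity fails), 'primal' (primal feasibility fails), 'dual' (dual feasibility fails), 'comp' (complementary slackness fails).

Gradient of f: grad f(x) = Q x + c = (6, -2)
Constraint values g_i(x) = a_i^T x - b_i:
  g_1((3, 0)) = -1
Stationarity residual: grad f(x) + sum_i lambda_i a_i = (0, 0)
  -> stationarity OK
Primal feasibility (all g_i <= 0): OK
Dual feasibility (all lambda_i >= 0): OK
Complementary slackness (lambda_i * g_i(x) = 0 for all i): FAILS

Verdict: the first failing condition is complementary_slackness -> comp.

comp


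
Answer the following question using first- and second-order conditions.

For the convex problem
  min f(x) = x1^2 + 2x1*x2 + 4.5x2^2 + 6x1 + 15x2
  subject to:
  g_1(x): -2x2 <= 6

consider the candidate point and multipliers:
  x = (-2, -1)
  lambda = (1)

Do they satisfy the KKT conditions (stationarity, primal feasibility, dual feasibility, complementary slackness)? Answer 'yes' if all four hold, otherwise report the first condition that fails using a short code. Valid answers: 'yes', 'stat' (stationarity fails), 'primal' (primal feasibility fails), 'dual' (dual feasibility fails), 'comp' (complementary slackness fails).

Gradient of f: grad f(x) = Q x + c = (0, 2)
Constraint values g_i(x) = a_i^T x - b_i:
  g_1((-2, -1)) = -4
Stationarity residual: grad f(x) + sum_i lambda_i a_i = (0, 0)
  -> stationarity OK
Primal feasibility (all g_i <= 0): OK
Dual feasibility (all lambda_i >= 0): OK
Complementary slackness (lambda_i * g_i(x) = 0 for all i): FAILS

Verdict: the first failing condition is complementary_slackness -> comp.

comp


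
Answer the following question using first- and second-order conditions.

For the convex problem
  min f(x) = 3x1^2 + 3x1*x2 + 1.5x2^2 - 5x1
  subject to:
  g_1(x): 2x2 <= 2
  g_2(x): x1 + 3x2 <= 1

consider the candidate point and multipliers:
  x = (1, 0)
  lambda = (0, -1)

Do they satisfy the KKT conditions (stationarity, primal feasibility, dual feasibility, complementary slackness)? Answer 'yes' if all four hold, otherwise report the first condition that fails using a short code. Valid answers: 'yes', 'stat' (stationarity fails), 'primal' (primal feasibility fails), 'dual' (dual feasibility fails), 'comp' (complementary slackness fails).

Gradient of f: grad f(x) = Q x + c = (1, 3)
Constraint values g_i(x) = a_i^T x - b_i:
  g_1((1, 0)) = -2
  g_2((1, 0)) = 0
Stationarity residual: grad f(x) + sum_i lambda_i a_i = (0, 0)
  -> stationarity OK
Primal feasibility (all g_i <= 0): OK
Dual feasibility (all lambda_i >= 0): FAILS
Complementary slackness (lambda_i * g_i(x) = 0 for all i): OK

Verdict: the first failing condition is dual_feasibility -> dual.

dual


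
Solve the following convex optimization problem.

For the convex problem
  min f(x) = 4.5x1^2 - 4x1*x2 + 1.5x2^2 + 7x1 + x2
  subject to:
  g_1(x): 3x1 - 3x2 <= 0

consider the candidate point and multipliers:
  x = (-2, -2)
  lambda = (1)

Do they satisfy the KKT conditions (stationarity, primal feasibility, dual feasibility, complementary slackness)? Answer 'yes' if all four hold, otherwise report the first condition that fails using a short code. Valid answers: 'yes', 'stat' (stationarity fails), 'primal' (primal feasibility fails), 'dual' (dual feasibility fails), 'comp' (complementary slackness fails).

Gradient of f: grad f(x) = Q x + c = (-3, 3)
Constraint values g_i(x) = a_i^T x - b_i:
  g_1((-2, -2)) = 0
Stationarity residual: grad f(x) + sum_i lambda_i a_i = (0, 0)
  -> stationarity OK
Primal feasibility (all g_i <= 0): OK
Dual feasibility (all lambda_i >= 0): OK
Complementary slackness (lambda_i * g_i(x) = 0 for all i): OK

Verdict: yes, KKT holds.

yes


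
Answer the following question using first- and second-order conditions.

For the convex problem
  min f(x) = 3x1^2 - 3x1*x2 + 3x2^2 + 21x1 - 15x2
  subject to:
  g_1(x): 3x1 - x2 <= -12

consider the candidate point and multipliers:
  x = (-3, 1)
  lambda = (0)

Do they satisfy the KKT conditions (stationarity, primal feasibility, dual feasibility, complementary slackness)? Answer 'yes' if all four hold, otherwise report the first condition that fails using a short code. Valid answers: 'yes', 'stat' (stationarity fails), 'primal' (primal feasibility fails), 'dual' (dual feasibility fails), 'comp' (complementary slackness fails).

Gradient of f: grad f(x) = Q x + c = (0, 0)
Constraint values g_i(x) = a_i^T x - b_i:
  g_1((-3, 1)) = 2
Stationarity residual: grad f(x) + sum_i lambda_i a_i = (0, 0)
  -> stationarity OK
Primal feasibility (all g_i <= 0): FAILS
Dual feasibility (all lambda_i >= 0): OK
Complementary slackness (lambda_i * g_i(x) = 0 for all i): OK

Verdict: the first failing condition is primal_feasibility -> primal.

primal


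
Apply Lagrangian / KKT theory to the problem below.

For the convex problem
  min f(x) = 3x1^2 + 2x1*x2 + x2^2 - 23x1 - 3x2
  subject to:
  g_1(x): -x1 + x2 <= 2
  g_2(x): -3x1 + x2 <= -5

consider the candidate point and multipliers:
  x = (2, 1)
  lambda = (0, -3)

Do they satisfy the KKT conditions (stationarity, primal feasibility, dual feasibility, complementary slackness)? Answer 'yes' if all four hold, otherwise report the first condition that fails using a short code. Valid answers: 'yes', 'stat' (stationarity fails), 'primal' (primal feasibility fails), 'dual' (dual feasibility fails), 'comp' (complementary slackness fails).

Gradient of f: grad f(x) = Q x + c = (-9, 3)
Constraint values g_i(x) = a_i^T x - b_i:
  g_1((2, 1)) = -3
  g_2((2, 1)) = 0
Stationarity residual: grad f(x) + sum_i lambda_i a_i = (0, 0)
  -> stationarity OK
Primal feasibility (all g_i <= 0): OK
Dual feasibility (all lambda_i >= 0): FAILS
Complementary slackness (lambda_i * g_i(x) = 0 for all i): OK

Verdict: the first failing condition is dual_feasibility -> dual.

dual


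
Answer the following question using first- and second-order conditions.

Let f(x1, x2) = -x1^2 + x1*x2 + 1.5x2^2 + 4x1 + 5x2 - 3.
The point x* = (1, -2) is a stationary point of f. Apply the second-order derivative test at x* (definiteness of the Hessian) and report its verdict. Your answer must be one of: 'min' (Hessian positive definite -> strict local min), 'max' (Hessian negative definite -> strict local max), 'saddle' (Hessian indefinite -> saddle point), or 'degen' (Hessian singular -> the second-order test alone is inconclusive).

Compute the Hessian H = grad^2 f:
  H = [[-2, 1], [1, 3]]
Verify stationarity: grad f(x*) = H x* + g = (0, 0).
Eigenvalues of H: -2.1926, 3.1926.
Eigenvalues have mixed signs, so H is indefinite -> x* is a saddle point.

saddle


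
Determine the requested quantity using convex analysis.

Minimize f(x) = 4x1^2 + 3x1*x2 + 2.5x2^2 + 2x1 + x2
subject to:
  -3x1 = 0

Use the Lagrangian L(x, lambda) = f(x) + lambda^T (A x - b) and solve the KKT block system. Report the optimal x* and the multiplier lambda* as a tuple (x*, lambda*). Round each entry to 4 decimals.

Form the Lagrangian:
  L(x, lambda) = (1/2) x^T Q x + c^T x + lambda^T (A x - b)
Stationarity (grad_x L = 0): Q x + c + A^T lambda = 0.
Primal feasibility: A x = b.

This gives the KKT block system:
  [ Q   A^T ] [ x     ]   [-c ]
  [ A    0  ] [ lambda ] = [ b ]

Solving the linear system:
  x*      = (0, -0.2)
  lambda* = (0.4667)
  f(x*)   = -0.1

x* = (0, -0.2), lambda* = (0.4667)


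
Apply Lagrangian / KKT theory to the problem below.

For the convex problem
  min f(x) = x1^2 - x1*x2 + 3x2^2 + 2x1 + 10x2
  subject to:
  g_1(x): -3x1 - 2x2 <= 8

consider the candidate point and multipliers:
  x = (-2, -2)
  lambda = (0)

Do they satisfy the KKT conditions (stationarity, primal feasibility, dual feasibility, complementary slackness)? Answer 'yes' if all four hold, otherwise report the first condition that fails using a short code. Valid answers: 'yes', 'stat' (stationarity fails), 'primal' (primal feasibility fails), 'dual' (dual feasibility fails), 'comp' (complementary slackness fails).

Gradient of f: grad f(x) = Q x + c = (0, 0)
Constraint values g_i(x) = a_i^T x - b_i:
  g_1((-2, -2)) = 2
Stationarity residual: grad f(x) + sum_i lambda_i a_i = (0, 0)
  -> stationarity OK
Primal feasibility (all g_i <= 0): FAILS
Dual feasibility (all lambda_i >= 0): OK
Complementary slackness (lambda_i * g_i(x) = 0 for all i): OK

Verdict: the first failing condition is primal_feasibility -> primal.

primal


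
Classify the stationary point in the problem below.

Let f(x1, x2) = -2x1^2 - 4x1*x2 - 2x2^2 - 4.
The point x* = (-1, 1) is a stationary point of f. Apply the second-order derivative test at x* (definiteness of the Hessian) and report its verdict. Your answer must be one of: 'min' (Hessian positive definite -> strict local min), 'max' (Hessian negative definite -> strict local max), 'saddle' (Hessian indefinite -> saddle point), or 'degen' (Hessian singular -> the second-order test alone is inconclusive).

Compute the Hessian H = grad^2 f:
  H = [[-4, -4], [-4, -4]]
Verify stationarity: grad f(x*) = H x* + g = (0, 0).
Eigenvalues of H: -8, 0.
H has a zero eigenvalue (singular; negative semidefinite but not definite), so H is neither positive definite, negative definite, nor indefinite. The second-order test alone is inconclusive -> degen.
(Indeed, f is constant along the null direction of H through x*, so x* is not a strict local extremum.)

degen


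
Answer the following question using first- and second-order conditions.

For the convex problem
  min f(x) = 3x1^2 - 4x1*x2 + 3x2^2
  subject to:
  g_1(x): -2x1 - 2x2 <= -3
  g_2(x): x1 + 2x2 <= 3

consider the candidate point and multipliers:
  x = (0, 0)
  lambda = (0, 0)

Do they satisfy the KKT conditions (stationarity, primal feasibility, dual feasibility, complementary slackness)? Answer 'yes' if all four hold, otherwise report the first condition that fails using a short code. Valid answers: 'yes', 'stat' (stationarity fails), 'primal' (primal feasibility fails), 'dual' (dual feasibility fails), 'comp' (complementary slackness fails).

Gradient of f: grad f(x) = Q x + c = (0, 0)
Constraint values g_i(x) = a_i^T x - b_i:
  g_1((0, 0)) = 3
  g_2((0, 0)) = -3
Stationarity residual: grad f(x) + sum_i lambda_i a_i = (0, 0)
  -> stationarity OK
Primal feasibility (all g_i <= 0): FAILS
Dual feasibility (all lambda_i >= 0): OK
Complementary slackness (lambda_i * g_i(x) = 0 for all i): OK

Verdict: the first failing condition is primal_feasibility -> primal.

primal


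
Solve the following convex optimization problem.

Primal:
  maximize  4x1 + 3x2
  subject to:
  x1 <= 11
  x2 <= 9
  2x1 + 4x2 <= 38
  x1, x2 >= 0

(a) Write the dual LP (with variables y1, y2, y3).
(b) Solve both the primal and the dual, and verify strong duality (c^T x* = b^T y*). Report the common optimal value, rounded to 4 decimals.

The standard primal-dual pair for 'max c^T x s.t. A x <= b, x >= 0' is:
  Dual:  min b^T y  s.t.  A^T y >= c,  y >= 0.

So the dual LP is:
  minimize  11y1 + 9y2 + 38y3
  subject to:
    y1 + 2y3 >= 4
    y2 + 4y3 >= 3
    y1, y2, y3 >= 0

Solving the primal: x* = (11, 4).
  primal value c^T x* = 56.
Solving the dual: y* = (2.5, 0, 0.75).
  dual value b^T y* = 56.
Strong duality: c^T x* = b^T y*. Confirmed.

56


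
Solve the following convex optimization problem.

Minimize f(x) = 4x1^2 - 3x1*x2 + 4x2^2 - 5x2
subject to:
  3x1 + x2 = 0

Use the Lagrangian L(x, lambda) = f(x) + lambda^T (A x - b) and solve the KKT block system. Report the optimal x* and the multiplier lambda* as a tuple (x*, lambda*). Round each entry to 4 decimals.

Form the Lagrangian:
  L(x, lambda) = (1/2) x^T Q x + c^T x + lambda^T (A x - b)
Stationarity (grad_x L = 0): Q x + c + A^T lambda = 0.
Primal feasibility: A x = b.

This gives the KKT block system:
  [ Q   A^T ] [ x     ]   [-c ]
  [ A    0  ] [ lambda ] = [ b ]

Solving the linear system:
  x*      = (-0.1531, 0.4592)
  lambda* = (0.8673)
  f(x*)   = -1.148

x* = (-0.1531, 0.4592), lambda* = (0.8673)


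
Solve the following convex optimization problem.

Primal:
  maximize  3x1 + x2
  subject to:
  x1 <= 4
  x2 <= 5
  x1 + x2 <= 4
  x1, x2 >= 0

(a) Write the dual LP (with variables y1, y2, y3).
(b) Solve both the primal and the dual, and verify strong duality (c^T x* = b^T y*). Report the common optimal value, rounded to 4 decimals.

The standard primal-dual pair for 'max c^T x s.t. A x <= b, x >= 0' is:
  Dual:  min b^T y  s.t.  A^T y >= c,  y >= 0.

So the dual LP is:
  minimize  4y1 + 5y2 + 4y3
  subject to:
    y1 + y3 >= 3
    y2 + y3 >= 1
    y1, y2, y3 >= 0

Solving the primal: x* = (4, 0).
  primal value c^T x* = 12.
Solving the dual: y* = (2, 0, 1).
  dual value b^T y* = 12.
Strong duality: c^T x* = b^T y*. Confirmed.

12


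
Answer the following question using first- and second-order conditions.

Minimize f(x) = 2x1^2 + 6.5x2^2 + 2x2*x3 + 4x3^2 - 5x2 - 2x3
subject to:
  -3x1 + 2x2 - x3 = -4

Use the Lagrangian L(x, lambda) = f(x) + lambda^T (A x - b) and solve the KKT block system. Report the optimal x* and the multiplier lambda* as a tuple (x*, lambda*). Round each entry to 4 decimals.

Form the Lagrangian:
  L(x, lambda) = (1/2) x^T Q x + c^T x + lambda^T (A x - b)
Stationarity (grad_x L = 0): Q x + c + A^T lambda = 0.
Primal feasibility: A x = b.

This gives the KKT block system:
  [ Q   A^T ] [ x     ]   [-c ]
  [ A    0  ] [ lambda ] = [ b ]

Solving the linear system:
  x*      = (1.2302, 0.0647, 0.4388)
  lambda* = (1.6403)
  f(x*)   = 2.6799

x* = (1.2302, 0.0647, 0.4388), lambda* = (1.6403)


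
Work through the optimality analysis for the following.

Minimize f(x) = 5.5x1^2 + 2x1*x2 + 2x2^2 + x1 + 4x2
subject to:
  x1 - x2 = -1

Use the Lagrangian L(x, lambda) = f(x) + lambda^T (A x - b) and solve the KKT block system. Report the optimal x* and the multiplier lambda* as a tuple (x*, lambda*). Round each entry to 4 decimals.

Form the Lagrangian:
  L(x, lambda) = (1/2) x^T Q x + c^T x + lambda^T (A x - b)
Stationarity (grad_x L = 0): Q x + c + A^T lambda = 0.
Primal feasibility: A x = b.

This gives the KKT block system:
  [ Q   A^T ] [ x     ]   [-c ]
  [ A    0  ] [ lambda ] = [ b ]

Solving the linear system:
  x*      = (-0.5789, 0.4211)
  lambda* = (4.5263)
  f(x*)   = 2.8158

x* = (-0.5789, 0.4211), lambda* = (4.5263)


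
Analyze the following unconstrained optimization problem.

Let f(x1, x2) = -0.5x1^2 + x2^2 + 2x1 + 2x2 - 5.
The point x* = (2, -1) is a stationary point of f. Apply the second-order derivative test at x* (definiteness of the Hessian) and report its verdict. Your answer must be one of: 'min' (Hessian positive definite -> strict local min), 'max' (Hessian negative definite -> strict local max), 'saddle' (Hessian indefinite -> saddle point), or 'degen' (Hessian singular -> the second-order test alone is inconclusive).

Compute the Hessian H = grad^2 f:
  H = [[-1, 0], [0, 2]]
Verify stationarity: grad f(x*) = H x* + g = (0, 0).
Eigenvalues of H: -1, 2.
Eigenvalues have mixed signs, so H is indefinite -> x* is a saddle point.

saddle


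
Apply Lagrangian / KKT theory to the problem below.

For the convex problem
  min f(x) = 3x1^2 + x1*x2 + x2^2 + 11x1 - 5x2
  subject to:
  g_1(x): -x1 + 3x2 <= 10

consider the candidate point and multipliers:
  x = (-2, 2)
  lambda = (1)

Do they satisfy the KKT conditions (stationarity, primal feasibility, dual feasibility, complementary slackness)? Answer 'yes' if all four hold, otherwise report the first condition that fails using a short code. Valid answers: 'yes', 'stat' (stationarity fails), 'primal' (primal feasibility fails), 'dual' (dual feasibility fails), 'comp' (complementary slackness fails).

Gradient of f: grad f(x) = Q x + c = (1, -3)
Constraint values g_i(x) = a_i^T x - b_i:
  g_1((-2, 2)) = -2
Stationarity residual: grad f(x) + sum_i lambda_i a_i = (0, 0)
  -> stationarity OK
Primal feasibility (all g_i <= 0): OK
Dual feasibility (all lambda_i >= 0): OK
Complementary slackness (lambda_i * g_i(x) = 0 for all i): FAILS

Verdict: the first failing condition is complementary_slackness -> comp.

comp


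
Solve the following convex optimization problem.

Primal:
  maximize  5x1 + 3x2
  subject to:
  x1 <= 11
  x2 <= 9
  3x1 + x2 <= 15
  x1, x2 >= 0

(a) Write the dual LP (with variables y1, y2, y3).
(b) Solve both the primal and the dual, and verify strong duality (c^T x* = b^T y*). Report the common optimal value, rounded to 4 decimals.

The standard primal-dual pair for 'max c^T x s.t. A x <= b, x >= 0' is:
  Dual:  min b^T y  s.t.  A^T y >= c,  y >= 0.

So the dual LP is:
  minimize  11y1 + 9y2 + 15y3
  subject to:
    y1 + 3y3 >= 5
    y2 + y3 >= 3
    y1, y2, y3 >= 0

Solving the primal: x* = (2, 9).
  primal value c^T x* = 37.
Solving the dual: y* = (0, 1.3333, 1.6667).
  dual value b^T y* = 37.
Strong duality: c^T x* = b^T y*. Confirmed.

37


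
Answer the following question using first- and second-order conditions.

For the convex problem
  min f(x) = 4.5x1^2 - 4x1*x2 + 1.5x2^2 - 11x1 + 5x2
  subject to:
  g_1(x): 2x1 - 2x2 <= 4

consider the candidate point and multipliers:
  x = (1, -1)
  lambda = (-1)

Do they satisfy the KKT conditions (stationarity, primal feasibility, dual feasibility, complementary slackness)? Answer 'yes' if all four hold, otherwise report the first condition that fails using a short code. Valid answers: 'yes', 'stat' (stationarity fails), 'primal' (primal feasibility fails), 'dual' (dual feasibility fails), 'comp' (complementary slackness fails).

Gradient of f: grad f(x) = Q x + c = (2, -2)
Constraint values g_i(x) = a_i^T x - b_i:
  g_1((1, -1)) = 0
Stationarity residual: grad f(x) + sum_i lambda_i a_i = (0, 0)
  -> stationarity OK
Primal feasibility (all g_i <= 0): OK
Dual feasibility (all lambda_i >= 0): FAILS
Complementary slackness (lambda_i * g_i(x) = 0 for all i): OK

Verdict: the first failing condition is dual_feasibility -> dual.

dual


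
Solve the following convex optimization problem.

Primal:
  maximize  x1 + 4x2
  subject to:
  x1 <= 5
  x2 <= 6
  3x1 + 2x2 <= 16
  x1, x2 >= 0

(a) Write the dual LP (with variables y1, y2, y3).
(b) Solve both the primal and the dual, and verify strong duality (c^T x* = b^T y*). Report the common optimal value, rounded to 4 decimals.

The standard primal-dual pair for 'max c^T x s.t. A x <= b, x >= 0' is:
  Dual:  min b^T y  s.t.  A^T y >= c,  y >= 0.

So the dual LP is:
  minimize  5y1 + 6y2 + 16y3
  subject to:
    y1 + 3y3 >= 1
    y2 + 2y3 >= 4
    y1, y2, y3 >= 0

Solving the primal: x* = (1.3333, 6).
  primal value c^T x* = 25.3333.
Solving the dual: y* = (0, 3.3333, 0.3333).
  dual value b^T y* = 25.3333.
Strong duality: c^T x* = b^T y*. Confirmed.

25.3333


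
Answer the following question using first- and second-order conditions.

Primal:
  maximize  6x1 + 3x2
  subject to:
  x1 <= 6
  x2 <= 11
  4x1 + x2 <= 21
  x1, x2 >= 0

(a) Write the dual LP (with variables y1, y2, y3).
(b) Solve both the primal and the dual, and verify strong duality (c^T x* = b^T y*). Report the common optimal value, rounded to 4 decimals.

The standard primal-dual pair for 'max c^T x s.t. A x <= b, x >= 0' is:
  Dual:  min b^T y  s.t.  A^T y >= c,  y >= 0.

So the dual LP is:
  minimize  6y1 + 11y2 + 21y3
  subject to:
    y1 + 4y3 >= 6
    y2 + y3 >= 3
    y1, y2, y3 >= 0

Solving the primal: x* = (2.5, 11).
  primal value c^T x* = 48.
Solving the dual: y* = (0, 1.5, 1.5).
  dual value b^T y* = 48.
Strong duality: c^T x* = b^T y*. Confirmed.

48


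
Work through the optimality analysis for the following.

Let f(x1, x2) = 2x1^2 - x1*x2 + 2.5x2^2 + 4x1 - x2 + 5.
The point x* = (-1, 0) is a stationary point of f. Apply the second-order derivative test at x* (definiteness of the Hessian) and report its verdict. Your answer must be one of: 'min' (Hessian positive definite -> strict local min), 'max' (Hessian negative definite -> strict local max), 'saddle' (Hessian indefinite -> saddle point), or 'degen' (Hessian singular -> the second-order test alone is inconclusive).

Compute the Hessian H = grad^2 f:
  H = [[4, -1], [-1, 5]]
Verify stationarity: grad f(x*) = H x* + g = (0, 0).
Eigenvalues of H: 3.382, 5.618.
Both eigenvalues > 0, so H is positive definite -> x* is a strict local min.

min


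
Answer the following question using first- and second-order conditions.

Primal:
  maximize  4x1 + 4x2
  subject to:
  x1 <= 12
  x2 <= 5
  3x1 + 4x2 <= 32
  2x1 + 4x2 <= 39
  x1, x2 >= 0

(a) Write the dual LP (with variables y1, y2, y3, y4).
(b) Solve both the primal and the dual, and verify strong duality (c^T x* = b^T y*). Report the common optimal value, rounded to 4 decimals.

The standard primal-dual pair for 'max c^T x s.t. A x <= b, x >= 0' is:
  Dual:  min b^T y  s.t.  A^T y >= c,  y >= 0.

So the dual LP is:
  minimize  12y1 + 5y2 + 32y3 + 39y4
  subject to:
    y1 + 3y3 + 2y4 >= 4
    y2 + 4y3 + 4y4 >= 4
    y1, y2, y3, y4 >= 0

Solving the primal: x* = (10.6667, 0).
  primal value c^T x* = 42.6667.
Solving the dual: y* = (0, 0, 1.3333, 0).
  dual value b^T y* = 42.6667.
Strong duality: c^T x* = b^T y*. Confirmed.

42.6667


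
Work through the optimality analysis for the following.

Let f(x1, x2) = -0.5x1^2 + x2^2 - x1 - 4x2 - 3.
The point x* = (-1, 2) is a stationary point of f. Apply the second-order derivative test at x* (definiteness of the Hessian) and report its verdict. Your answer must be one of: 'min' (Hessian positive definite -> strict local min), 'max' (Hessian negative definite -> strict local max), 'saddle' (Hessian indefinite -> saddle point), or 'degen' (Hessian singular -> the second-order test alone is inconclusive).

Compute the Hessian H = grad^2 f:
  H = [[-1, 0], [0, 2]]
Verify stationarity: grad f(x*) = H x* + g = (0, 0).
Eigenvalues of H: -1, 2.
Eigenvalues have mixed signs, so H is indefinite -> x* is a saddle point.

saddle


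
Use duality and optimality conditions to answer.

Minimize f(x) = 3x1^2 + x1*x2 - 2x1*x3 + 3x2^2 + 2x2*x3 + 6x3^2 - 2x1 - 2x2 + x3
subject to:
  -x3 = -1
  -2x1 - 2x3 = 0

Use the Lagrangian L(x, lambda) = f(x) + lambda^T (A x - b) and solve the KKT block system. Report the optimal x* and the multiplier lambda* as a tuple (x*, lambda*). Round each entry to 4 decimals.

Form the Lagrangian:
  L(x, lambda) = (1/2) x^T Q x + c^T x + lambda^T (A x - b)
Stationarity (grad_x L = 0): Q x + c + A^T lambda = 0.
Primal feasibility: A x = b.

This gives the KKT block system:
  [ Q   A^T ] [ x     ]   [-c ]
  [ A    0  ] [ lambda ] = [ b ]

Solving the linear system:
  x*      = (-1, 0.1667, 1)
  lambda* = (25.1667, -4.9167)
  f(x*)   = 13.9167

x* = (-1, 0.1667, 1), lambda* = (25.1667, -4.9167)


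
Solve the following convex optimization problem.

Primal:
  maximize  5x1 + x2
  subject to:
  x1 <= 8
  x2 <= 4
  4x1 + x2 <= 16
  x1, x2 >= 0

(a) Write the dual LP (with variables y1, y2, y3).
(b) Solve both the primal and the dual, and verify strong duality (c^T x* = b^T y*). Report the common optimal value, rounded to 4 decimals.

The standard primal-dual pair for 'max c^T x s.t. A x <= b, x >= 0' is:
  Dual:  min b^T y  s.t.  A^T y >= c,  y >= 0.

So the dual LP is:
  minimize  8y1 + 4y2 + 16y3
  subject to:
    y1 + 4y3 >= 5
    y2 + y3 >= 1
    y1, y2, y3 >= 0

Solving the primal: x* = (4, 0).
  primal value c^T x* = 20.
Solving the dual: y* = (0, 0, 1.25).
  dual value b^T y* = 20.
Strong duality: c^T x* = b^T y*. Confirmed.

20


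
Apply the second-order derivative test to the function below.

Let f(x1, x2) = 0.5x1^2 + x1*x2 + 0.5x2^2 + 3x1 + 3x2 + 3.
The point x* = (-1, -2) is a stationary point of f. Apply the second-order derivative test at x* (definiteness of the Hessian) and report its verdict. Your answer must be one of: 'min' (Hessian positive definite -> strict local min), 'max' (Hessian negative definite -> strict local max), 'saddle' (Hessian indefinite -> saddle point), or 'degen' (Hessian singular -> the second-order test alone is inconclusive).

Compute the Hessian H = grad^2 f:
  H = [[1, 1], [1, 1]]
Verify stationarity: grad f(x*) = H x* + g = (0, 0).
Eigenvalues of H: 0, 2.
H has a zero eigenvalue (singular; positive semidefinite but not definite), so H is neither positive definite, negative definite, nor indefinite. The second-order test alone is inconclusive -> degen.
(Indeed, f is constant along the null direction of H through x*, so x* is not a strict local extremum.)

degen


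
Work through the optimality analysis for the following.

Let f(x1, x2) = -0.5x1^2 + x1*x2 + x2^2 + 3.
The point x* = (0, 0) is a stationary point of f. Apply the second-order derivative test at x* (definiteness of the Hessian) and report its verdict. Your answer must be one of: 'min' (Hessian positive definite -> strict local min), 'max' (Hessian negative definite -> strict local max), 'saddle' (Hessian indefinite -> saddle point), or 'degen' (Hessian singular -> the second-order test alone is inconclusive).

Compute the Hessian H = grad^2 f:
  H = [[-1, 1], [1, 2]]
Verify stationarity: grad f(x*) = H x* + g = (0, 0).
Eigenvalues of H: -1.3028, 2.3028.
Eigenvalues have mixed signs, so H is indefinite -> x* is a saddle point.

saddle


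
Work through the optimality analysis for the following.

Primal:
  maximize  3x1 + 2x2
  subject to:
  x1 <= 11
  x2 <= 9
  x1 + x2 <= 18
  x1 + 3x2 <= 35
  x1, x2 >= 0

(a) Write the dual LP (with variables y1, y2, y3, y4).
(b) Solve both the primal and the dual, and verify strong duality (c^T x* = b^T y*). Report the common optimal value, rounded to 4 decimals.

The standard primal-dual pair for 'max c^T x s.t. A x <= b, x >= 0' is:
  Dual:  min b^T y  s.t.  A^T y >= c,  y >= 0.

So the dual LP is:
  minimize  11y1 + 9y2 + 18y3 + 35y4
  subject to:
    y1 + y3 + y4 >= 3
    y2 + y3 + 3y4 >= 2
    y1, y2, y3, y4 >= 0

Solving the primal: x* = (11, 7).
  primal value c^T x* = 47.
Solving the dual: y* = (1, 0, 2, 0).
  dual value b^T y* = 47.
Strong duality: c^T x* = b^T y*. Confirmed.

47


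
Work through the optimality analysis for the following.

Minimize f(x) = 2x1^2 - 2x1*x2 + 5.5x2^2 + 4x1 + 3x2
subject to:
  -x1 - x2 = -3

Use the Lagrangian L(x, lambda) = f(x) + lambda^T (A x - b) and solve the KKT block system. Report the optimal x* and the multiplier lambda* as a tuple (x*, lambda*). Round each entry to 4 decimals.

Form the Lagrangian:
  L(x, lambda) = (1/2) x^T Q x + c^T x + lambda^T (A x - b)
Stationarity (grad_x L = 0): Q x + c + A^T lambda = 0.
Primal feasibility: A x = b.

This gives the KKT block system:
  [ Q   A^T ] [ x     ]   [-c ]
  [ A    0  ] [ lambda ] = [ b ]

Solving the linear system:
  x*      = (2, 1)
  lambda* = (10)
  f(x*)   = 20.5

x* = (2, 1), lambda* = (10)


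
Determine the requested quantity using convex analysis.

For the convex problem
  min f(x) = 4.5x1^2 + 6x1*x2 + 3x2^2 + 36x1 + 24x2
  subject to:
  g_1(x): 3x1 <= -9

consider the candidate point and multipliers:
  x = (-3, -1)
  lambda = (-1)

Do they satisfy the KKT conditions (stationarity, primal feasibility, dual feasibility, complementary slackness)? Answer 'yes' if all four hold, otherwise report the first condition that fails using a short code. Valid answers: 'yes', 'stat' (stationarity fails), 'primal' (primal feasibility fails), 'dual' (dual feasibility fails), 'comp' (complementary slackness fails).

Gradient of f: grad f(x) = Q x + c = (3, 0)
Constraint values g_i(x) = a_i^T x - b_i:
  g_1((-3, -1)) = 0
Stationarity residual: grad f(x) + sum_i lambda_i a_i = (0, 0)
  -> stationarity OK
Primal feasibility (all g_i <= 0): OK
Dual feasibility (all lambda_i >= 0): FAILS
Complementary slackness (lambda_i * g_i(x) = 0 for all i): OK

Verdict: the first failing condition is dual_feasibility -> dual.

dual


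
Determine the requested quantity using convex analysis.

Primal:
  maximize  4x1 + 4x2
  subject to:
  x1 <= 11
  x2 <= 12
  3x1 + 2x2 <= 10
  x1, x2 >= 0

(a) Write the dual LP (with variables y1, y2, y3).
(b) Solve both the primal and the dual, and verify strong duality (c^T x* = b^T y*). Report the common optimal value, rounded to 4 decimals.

The standard primal-dual pair for 'max c^T x s.t. A x <= b, x >= 0' is:
  Dual:  min b^T y  s.t.  A^T y >= c,  y >= 0.

So the dual LP is:
  minimize  11y1 + 12y2 + 10y3
  subject to:
    y1 + 3y3 >= 4
    y2 + 2y3 >= 4
    y1, y2, y3 >= 0

Solving the primal: x* = (0, 5).
  primal value c^T x* = 20.
Solving the dual: y* = (0, 0, 2).
  dual value b^T y* = 20.
Strong duality: c^T x* = b^T y*. Confirmed.

20


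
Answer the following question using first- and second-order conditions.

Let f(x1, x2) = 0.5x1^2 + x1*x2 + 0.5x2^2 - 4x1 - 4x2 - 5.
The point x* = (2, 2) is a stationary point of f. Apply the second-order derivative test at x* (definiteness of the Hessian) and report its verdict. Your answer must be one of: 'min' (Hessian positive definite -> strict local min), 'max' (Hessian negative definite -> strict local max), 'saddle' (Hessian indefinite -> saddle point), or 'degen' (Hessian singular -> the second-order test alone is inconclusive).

Compute the Hessian H = grad^2 f:
  H = [[1, 1], [1, 1]]
Verify stationarity: grad f(x*) = H x* + g = (0, 0).
Eigenvalues of H: 0, 2.
H has a zero eigenvalue (singular; positive semidefinite but not definite), so H is neither positive definite, negative definite, nor indefinite. The second-order test alone is inconclusive -> degen.
(Indeed, f is constant along the null direction of H through x*, so x* is not a strict local extremum.)

degen


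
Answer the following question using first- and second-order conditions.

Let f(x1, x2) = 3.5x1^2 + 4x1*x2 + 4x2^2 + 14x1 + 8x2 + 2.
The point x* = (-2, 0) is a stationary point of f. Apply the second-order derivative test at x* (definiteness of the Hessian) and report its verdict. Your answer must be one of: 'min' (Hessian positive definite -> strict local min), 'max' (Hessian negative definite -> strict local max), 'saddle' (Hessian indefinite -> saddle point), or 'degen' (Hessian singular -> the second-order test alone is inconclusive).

Compute the Hessian H = grad^2 f:
  H = [[7, 4], [4, 8]]
Verify stationarity: grad f(x*) = H x* + g = (0, 0).
Eigenvalues of H: 3.4689, 11.5311.
Both eigenvalues > 0, so H is positive definite -> x* is a strict local min.

min


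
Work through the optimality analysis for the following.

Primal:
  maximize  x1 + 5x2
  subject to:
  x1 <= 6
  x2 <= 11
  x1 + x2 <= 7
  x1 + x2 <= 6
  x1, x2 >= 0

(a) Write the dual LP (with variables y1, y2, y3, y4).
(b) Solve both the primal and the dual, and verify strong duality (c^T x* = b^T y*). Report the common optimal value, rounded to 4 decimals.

The standard primal-dual pair for 'max c^T x s.t. A x <= b, x >= 0' is:
  Dual:  min b^T y  s.t.  A^T y >= c,  y >= 0.

So the dual LP is:
  minimize  6y1 + 11y2 + 7y3 + 6y4
  subject to:
    y1 + y3 + y4 >= 1
    y2 + y3 + y4 >= 5
    y1, y2, y3, y4 >= 0

Solving the primal: x* = (0, 6).
  primal value c^T x* = 30.
Solving the dual: y* = (0, 0, 0, 5).
  dual value b^T y* = 30.
Strong duality: c^T x* = b^T y*. Confirmed.

30


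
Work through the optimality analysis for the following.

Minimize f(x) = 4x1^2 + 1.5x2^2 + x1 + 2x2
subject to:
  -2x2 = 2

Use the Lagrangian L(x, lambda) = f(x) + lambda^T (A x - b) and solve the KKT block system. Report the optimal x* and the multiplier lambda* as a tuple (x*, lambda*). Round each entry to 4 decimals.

Form the Lagrangian:
  L(x, lambda) = (1/2) x^T Q x + c^T x + lambda^T (A x - b)
Stationarity (grad_x L = 0): Q x + c + A^T lambda = 0.
Primal feasibility: A x = b.

This gives the KKT block system:
  [ Q   A^T ] [ x     ]   [-c ]
  [ A    0  ] [ lambda ] = [ b ]

Solving the linear system:
  x*      = (-0.125, -1)
  lambda* = (-0.5)
  f(x*)   = -0.5625

x* = (-0.125, -1), lambda* = (-0.5)


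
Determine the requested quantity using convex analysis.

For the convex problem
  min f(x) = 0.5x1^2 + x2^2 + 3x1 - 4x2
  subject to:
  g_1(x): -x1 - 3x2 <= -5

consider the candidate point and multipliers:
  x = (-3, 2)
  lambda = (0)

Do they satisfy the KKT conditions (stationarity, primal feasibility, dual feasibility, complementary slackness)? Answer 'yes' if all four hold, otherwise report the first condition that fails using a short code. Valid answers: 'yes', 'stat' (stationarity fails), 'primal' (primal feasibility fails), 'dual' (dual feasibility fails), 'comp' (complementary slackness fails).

Gradient of f: grad f(x) = Q x + c = (0, 0)
Constraint values g_i(x) = a_i^T x - b_i:
  g_1((-3, 2)) = 2
Stationarity residual: grad f(x) + sum_i lambda_i a_i = (0, 0)
  -> stationarity OK
Primal feasibility (all g_i <= 0): FAILS
Dual feasibility (all lambda_i >= 0): OK
Complementary slackness (lambda_i * g_i(x) = 0 for all i): OK

Verdict: the first failing condition is primal_feasibility -> primal.

primal


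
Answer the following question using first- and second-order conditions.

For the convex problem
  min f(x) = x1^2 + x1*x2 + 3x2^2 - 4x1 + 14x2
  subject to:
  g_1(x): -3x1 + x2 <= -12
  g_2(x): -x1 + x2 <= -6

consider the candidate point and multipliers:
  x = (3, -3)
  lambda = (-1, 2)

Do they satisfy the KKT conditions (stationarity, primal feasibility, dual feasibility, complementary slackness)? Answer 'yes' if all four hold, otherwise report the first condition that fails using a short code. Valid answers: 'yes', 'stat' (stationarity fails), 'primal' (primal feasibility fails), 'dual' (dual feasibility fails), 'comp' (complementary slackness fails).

Gradient of f: grad f(x) = Q x + c = (-1, -1)
Constraint values g_i(x) = a_i^T x - b_i:
  g_1((3, -3)) = 0
  g_2((3, -3)) = 0
Stationarity residual: grad f(x) + sum_i lambda_i a_i = (0, 0)
  -> stationarity OK
Primal feasibility (all g_i <= 0): OK
Dual feasibility (all lambda_i >= 0): FAILS
Complementary slackness (lambda_i * g_i(x) = 0 for all i): OK

Verdict: the first failing condition is dual_feasibility -> dual.

dual
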